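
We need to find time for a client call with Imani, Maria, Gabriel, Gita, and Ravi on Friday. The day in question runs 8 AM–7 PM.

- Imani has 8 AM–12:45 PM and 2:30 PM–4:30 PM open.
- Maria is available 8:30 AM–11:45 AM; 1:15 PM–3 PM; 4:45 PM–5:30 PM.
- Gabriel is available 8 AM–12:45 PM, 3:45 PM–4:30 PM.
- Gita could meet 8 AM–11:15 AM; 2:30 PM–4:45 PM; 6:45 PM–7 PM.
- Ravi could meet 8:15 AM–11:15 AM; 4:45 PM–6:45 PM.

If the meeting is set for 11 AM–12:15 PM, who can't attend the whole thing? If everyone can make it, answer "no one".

Gita, Maria, Ravi

Imani: free for 11:00-12:15. Maria: not fully free for 11:00-12:15. Gabriel: free for 11:00-12:15. Gita: not fully free for 11:00-12:15. Ravi: not fully free for 11:00-12:15.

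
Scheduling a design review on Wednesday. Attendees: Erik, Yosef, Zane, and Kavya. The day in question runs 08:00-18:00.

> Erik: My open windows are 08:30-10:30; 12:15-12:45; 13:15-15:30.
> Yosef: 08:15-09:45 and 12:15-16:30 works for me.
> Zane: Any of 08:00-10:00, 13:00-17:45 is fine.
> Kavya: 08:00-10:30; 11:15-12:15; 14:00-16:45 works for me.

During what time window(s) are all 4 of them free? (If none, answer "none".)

08:30-09:45, 14:00-15:30

Erik ∩ Yosef: 08:30-09:45, 12:15-12:45, 13:15-15:30.
Erik ∩ Yosef ∩ Zane: 08:30-09:45, 13:15-15:30.
Erik ∩ Yosef ∩ Zane ∩ Kavya: 08:30-09:45, 14:00-15:30.
Those are the intersection windows.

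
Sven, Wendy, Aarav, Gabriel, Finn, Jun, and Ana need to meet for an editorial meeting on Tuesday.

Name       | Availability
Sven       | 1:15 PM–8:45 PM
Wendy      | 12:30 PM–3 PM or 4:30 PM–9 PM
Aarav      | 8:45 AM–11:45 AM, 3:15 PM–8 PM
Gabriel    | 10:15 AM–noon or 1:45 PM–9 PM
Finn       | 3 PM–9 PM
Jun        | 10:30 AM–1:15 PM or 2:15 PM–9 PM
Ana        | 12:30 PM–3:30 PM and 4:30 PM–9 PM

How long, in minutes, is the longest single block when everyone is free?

210

Sven ∩ Wendy: 13:15-15:00, 16:30-20:45.
Sven ∩ Wendy ∩ Aarav: 16:30-20:00.
Sven ∩ Wendy ∩ Aarav ∩ Gabriel: 16:30-20:00.
Sven ∩ Wendy ∩ Aarav ∩ Gabriel ∩ Finn: 16:30-20:00.
Sven ∩ Wendy ∩ Aarav ∩ Gabriel ∩ Finn ∩ Jun: 16:30-20:00.
Sven ∩ Wendy ∩ Aarav ∩ Gabriel ∩ Finn ∩ Jun ∩ Ana: 16:30-20:00.
The longest is 16:30-20:00 at 210 minutes.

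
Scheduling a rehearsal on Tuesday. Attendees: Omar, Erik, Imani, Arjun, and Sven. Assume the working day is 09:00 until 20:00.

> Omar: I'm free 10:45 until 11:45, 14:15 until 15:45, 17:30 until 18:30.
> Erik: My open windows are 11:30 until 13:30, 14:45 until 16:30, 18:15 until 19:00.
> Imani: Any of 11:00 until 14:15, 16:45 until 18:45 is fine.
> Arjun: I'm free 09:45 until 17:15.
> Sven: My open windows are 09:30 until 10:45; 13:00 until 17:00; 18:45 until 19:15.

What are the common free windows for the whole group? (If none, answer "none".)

Omar ∩ Erik: 11:30-11:45, 14:45-15:45, 18:15-18:30.
Omar ∩ Erik ∩ Imani: 11:30-11:45, 18:15-18:30.
Omar ∩ Erik ∩ Imani ∩ Arjun: 11:30-11:45.
Omar ∩ Erik ∩ Imani ∩ Arjun ∩ Sven: ∅.
There is no time when everyone is free.

none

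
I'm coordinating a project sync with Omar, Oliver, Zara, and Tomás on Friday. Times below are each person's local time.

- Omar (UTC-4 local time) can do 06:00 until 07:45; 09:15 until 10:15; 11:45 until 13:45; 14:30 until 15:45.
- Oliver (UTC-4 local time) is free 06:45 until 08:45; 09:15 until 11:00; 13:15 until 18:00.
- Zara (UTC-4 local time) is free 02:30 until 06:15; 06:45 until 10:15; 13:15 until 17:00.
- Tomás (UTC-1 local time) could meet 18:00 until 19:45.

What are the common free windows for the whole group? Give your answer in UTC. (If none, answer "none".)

19:00-19:45

Omar in UTC: 10:00-11:45, 13:15-14:15, 15:45-17:45, 18:30-19:45 (add 4h to convert from UTC-4).
Oliver in UTC: 10:45-12:45, 13:15-15:00, 17:15-22:00 (add 4h to convert from UTC-4).
Zara in UTC: 06:30-10:15, 10:45-14:15, 17:15-21:00 (add 4h to convert from UTC-4).
Tomás in UTC: 19:00-20:45 (add 1h to convert from UTC-1).
Omar ∩ Oliver: 10:45-11:45, 13:15-14:15, 17:15-17:45, 18:30-19:45.
Omar ∩ Oliver ∩ Zara: 10:45-11:45, 13:15-14:15, 17:15-17:45, 18:30-19:45.
Omar ∩ Oliver ∩ Zara ∩ Tomás: 19:00-19:45.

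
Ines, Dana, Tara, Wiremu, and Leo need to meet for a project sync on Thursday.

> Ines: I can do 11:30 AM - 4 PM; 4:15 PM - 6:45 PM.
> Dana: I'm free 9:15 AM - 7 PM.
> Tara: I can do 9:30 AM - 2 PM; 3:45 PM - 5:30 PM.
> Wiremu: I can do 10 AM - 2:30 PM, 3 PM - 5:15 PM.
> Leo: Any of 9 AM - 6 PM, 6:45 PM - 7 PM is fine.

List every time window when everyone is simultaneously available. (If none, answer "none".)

Ines ∩ Dana: 11:30-16:00, 16:15-18:45.
Ines ∩ Dana ∩ Tara: 11:30-14:00, 15:45-16:00, 16:15-17:30.
Ines ∩ Dana ∩ Tara ∩ Wiremu: 11:30-14:00, 15:45-16:00, 16:15-17:15.
Ines ∩ Dana ∩ Tara ∩ Wiremu ∩ Leo: 11:30-14:00, 15:45-16:00, 16:15-17:15.
So the common availability across everyone is 11:30-14:00, 15:45-16:00, 16:15-17:15.

11:30-14:00, 15:45-16:00, 16:15-17:15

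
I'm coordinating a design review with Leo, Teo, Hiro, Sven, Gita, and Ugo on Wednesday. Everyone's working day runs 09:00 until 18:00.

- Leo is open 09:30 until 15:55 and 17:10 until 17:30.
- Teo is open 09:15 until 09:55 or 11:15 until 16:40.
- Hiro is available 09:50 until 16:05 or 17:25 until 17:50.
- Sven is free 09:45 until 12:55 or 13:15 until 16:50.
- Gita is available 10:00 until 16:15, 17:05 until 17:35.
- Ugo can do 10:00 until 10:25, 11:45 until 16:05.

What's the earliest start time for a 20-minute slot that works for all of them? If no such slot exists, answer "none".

11:45

Leo ∩ Teo: 09:30-09:55, 11:15-15:55.
Leo ∩ Teo ∩ Hiro: 09:50-09:55, 11:15-15:55.
Leo ∩ Teo ∩ Hiro ∩ Sven: 09:50-09:55, 11:15-12:55, 13:15-15:55.
Leo ∩ Teo ∩ Hiro ∩ Sven ∩ Gita: 11:15-12:55, 13:15-15:55.
Leo ∩ Teo ∩ Hiro ∩ Sven ∩ Gita ∩ Ugo: 11:45-12:55, 13:15-15:55.
So the common availability across everyone is 11:45-12:55, 13:15-15:55.
The first common window of at least 20 minutes is 11:45-12:55, so the earliest start is 11:45.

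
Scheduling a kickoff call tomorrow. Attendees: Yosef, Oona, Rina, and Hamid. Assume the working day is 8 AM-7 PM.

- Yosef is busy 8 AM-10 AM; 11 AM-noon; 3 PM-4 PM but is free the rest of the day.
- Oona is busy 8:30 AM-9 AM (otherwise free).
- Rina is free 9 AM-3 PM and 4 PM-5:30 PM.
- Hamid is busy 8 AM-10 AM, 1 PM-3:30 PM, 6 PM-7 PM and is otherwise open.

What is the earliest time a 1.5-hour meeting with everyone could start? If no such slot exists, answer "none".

Yosef free: 10:00-11:00, 12:00-15:00, 16:00-19:00 (invert busy blocks within the working day).
Oona free: 08:00-08:30, 09:00-19:00 (invert busy blocks within the working day).
Rina free: 09:00-15:00, 16:00-17:30.
Hamid free: 10:00-13:00, 15:30-18:00 (invert busy blocks within the working day).
Yosef ∩ Oona: 10:00-11:00, 12:00-15:00, 16:00-19:00.
Yosef ∩ Oona ∩ Rina: 10:00-11:00, 12:00-15:00, 16:00-17:30.
Yosef ∩ Oona ∩ Rina ∩ Hamid: 10:00-11:00, 12:00-13:00, 16:00-17:30.
The first common window of at least 90 minutes is 16:00-17:30, so the earliest start is 16:00.

16:00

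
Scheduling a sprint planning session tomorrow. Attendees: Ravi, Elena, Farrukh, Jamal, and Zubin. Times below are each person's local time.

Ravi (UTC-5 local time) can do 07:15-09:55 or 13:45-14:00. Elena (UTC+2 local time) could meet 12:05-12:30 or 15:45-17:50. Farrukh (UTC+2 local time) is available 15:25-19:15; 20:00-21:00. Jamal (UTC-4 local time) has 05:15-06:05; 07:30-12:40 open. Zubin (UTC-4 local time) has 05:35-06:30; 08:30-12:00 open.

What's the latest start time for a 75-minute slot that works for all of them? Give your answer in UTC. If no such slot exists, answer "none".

Ravi in UTC: 12:15-14:55, 18:45-19:00 (add 5h to convert from UTC-5).
Elena in UTC: 10:05-10:30, 13:45-15:50 (subtract 2h to convert from UTC+2).
Farrukh in UTC: 13:25-17:15, 18:00-19:00 (subtract 2h to convert from UTC+2).
Jamal in UTC: 09:15-10:05, 11:30-16:40 (add 4h to convert from UTC-4).
Zubin in UTC: 09:35-10:30, 12:30-16:00 (add 4h to convert from UTC-4).
Ravi ∩ Elena: 13:45-14:55.
Ravi ∩ Elena ∩ Farrukh: 13:45-14:55.
Ravi ∩ Elena ∩ Farrukh ∩ Jamal: 13:45-14:55.
Ravi ∩ Elena ∩ Farrukh ∩ Jamal ∩ Zubin: 13:45-14:55.
No common window is at least 75 minutes long.

none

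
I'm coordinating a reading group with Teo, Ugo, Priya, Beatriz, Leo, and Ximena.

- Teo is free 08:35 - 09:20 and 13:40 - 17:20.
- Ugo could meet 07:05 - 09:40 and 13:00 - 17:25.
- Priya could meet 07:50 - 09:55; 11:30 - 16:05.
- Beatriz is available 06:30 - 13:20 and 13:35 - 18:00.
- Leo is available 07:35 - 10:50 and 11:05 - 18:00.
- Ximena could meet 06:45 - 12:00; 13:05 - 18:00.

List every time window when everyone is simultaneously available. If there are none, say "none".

Teo ∩ Ugo: 08:35-09:20, 13:40-17:20.
Teo ∩ Ugo ∩ Priya: 08:35-09:20, 13:40-16:05.
Teo ∩ Ugo ∩ Priya ∩ Beatriz: 08:35-09:20, 13:40-16:05.
Teo ∩ Ugo ∩ Priya ∩ Beatriz ∩ Leo: 08:35-09:20, 13:40-16:05.
Teo ∩ Ugo ∩ Priya ∩ Beatriz ∩ Leo ∩ Ximena: 08:35-09:20, 13:40-16:05.

08:35-09:20, 13:40-16:05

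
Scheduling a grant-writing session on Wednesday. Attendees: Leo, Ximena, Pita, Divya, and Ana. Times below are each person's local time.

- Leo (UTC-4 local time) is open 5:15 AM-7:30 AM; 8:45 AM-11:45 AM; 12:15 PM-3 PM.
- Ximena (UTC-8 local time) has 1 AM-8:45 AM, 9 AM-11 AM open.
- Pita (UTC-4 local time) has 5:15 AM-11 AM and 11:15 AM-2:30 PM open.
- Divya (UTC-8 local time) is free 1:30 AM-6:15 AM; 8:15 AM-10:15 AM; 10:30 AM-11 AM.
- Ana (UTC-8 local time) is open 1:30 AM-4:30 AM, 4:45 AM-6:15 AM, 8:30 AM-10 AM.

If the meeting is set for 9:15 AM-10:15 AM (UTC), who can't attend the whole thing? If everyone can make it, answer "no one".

Leo in UTC: 09:15-11:30, 12:45-15:45, 16:15-19:00 (add 4h to convert from UTC-4).
Ximena in UTC: 09:00-16:45, 17:00-19:00 (add 8h to convert from UTC-8).
Pita in UTC: 09:15-15:00, 15:15-18:30 (add 4h to convert from UTC-4).
Divya in UTC: 09:30-14:15, 16:15-18:15, 18:30-19:00 (add 8h to convert from UTC-8).
Ana in UTC: 09:30-12:30, 12:45-14:15, 16:30-18:00 (add 8h to convert from UTC-8).
Leo: free for 09:15-10:15. Ximena: free for 09:15-10:15. Pita: free for 09:15-10:15. Divya: not fully free for 09:15-10:15. Ana: not fully free for 09:15-10:15.

Ana, Divya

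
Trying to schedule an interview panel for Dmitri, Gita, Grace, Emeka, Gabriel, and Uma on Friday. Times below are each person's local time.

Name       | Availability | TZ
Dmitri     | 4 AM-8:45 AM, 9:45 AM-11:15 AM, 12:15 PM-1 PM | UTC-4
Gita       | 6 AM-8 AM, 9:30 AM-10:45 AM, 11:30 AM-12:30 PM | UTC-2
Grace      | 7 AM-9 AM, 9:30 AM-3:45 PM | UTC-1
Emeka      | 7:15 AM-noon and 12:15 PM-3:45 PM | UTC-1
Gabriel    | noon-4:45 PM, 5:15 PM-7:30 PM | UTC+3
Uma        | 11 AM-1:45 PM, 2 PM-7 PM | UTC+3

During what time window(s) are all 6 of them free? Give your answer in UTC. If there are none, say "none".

Dmitri in UTC: 08:00-12:45, 13:45-15:15, 16:15-17:00 (add 4h to convert from UTC-4).
Gita in UTC: 08:00-10:00, 11:30-12:45, 13:30-14:30 (add 2h to convert from UTC-2).
Grace in UTC: 08:00-10:00, 10:30-16:45 (add 1h to convert from UTC-1).
Emeka in UTC: 08:15-13:00, 13:15-16:45 (add 1h to convert from UTC-1).
Gabriel in UTC: 09:00-13:45, 14:15-16:30 (subtract 3h to convert from UTC+3).
Uma in UTC: 08:00-10:45, 11:00-16:00 (subtract 3h to convert from UTC+3).
Dmitri ∩ Gita: 08:00-10:00, 11:30-12:45, 13:45-14:30.
Dmitri ∩ Gita ∩ Grace: 08:00-10:00, 11:30-12:45, 13:45-14:30.
Dmitri ∩ Gita ∩ Grace ∩ Emeka: 08:15-10:00, 11:30-12:45, 13:45-14:30.
Dmitri ∩ Gita ∩ Grace ∩ Emeka ∩ Gabriel: 09:00-10:00, 11:30-12:45, 14:15-14:30.
Dmitri ∩ Gita ∩ Grace ∩ Emeka ∩ Gabriel ∩ Uma: 09:00-10:00, 11:30-12:45, 14:15-14:30.
Those are the intersection windows.

09:00-10:00, 11:30-12:45, 14:15-14:30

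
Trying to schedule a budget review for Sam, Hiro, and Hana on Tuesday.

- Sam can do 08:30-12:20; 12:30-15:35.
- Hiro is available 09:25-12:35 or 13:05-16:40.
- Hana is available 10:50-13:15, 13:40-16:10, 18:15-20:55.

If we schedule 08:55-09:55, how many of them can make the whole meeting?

1

Sam can make the full 08:55-09:55 slot — that's 1.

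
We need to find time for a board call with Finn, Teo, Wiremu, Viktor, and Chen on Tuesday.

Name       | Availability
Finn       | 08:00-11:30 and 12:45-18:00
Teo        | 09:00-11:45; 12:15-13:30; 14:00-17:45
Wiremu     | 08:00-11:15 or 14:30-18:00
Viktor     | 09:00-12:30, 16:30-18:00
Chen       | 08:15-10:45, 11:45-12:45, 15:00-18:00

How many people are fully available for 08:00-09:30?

2

Finn and Wiremu can make the full 08:00-09:30 slot — that's 2.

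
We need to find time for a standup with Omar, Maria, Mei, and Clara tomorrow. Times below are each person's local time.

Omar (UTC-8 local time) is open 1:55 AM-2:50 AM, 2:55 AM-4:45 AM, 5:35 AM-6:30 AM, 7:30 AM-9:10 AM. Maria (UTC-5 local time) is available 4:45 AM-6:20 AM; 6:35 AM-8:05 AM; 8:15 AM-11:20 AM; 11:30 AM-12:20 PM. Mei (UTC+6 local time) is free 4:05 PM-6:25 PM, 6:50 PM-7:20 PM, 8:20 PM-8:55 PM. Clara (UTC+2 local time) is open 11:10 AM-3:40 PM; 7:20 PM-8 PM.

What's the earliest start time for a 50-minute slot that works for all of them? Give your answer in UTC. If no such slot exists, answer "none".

11:35

Omar in UTC: 09:55-10:50, 10:55-12:45, 13:35-14:30, 15:30-17:10 (add 8h to convert from UTC-8).
Maria in UTC: 09:45-11:20, 11:35-13:05, 13:15-16:20, 16:30-17:20 (add 5h to convert from UTC-5).
Mei in UTC: 10:05-12:25, 12:50-13:20, 14:20-14:55 (subtract 6h to convert from UTC+6).
Clara in UTC: 09:10-13:40, 17:20-18:00 (subtract 2h to convert from UTC+2).
Omar ∩ Maria: 09:55-10:50, 10:55-11:20, 11:35-12:45, 13:35-14:30, 15:30-16:20, 16:30-17:10.
Omar ∩ Maria ∩ Mei: 10:05-10:50, 10:55-11:20, 11:35-12:25, 14:20-14:30.
Omar ∩ Maria ∩ Mei ∩ Clara: 10:05-10:50, 10:55-11:20, 11:35-12:25.
So the common availability across everyone is 10:05-10:50, 10:55-11:20, 11:35-12:25.
The first common window of at least 50 minutes is 11:35-12:25, so the earliest start is 11:35.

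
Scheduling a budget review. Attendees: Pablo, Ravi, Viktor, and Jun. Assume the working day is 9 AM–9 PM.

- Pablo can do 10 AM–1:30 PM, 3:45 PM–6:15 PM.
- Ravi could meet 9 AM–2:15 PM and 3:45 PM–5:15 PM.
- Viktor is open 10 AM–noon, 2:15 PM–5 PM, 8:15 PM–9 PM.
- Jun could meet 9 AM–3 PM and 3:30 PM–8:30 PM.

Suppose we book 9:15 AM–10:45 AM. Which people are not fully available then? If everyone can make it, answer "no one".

Pablo, Viktor

Pablo: not fully free for 09:15-10:45. Ravi: free for 09:15-10:45. Viktor: not fully free for 09:15-10:45. Jun: free for 09:15-10:45.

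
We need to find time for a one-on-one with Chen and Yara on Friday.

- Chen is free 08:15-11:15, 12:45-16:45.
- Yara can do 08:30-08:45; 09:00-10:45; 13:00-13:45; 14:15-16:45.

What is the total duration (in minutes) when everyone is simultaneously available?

Chen ∩ Yara: 08:30-08:45, 09:00-10:45, 13:00-13:45, 14:15-16:45.
Summing the common windows: 15 + 105 + 45 + 150 = 315 minutes.

315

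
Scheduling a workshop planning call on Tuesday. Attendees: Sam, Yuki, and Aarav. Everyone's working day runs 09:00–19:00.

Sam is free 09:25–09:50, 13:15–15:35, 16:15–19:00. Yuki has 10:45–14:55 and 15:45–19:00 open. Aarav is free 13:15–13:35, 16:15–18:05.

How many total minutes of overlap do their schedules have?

130

Sam ∩ Yuki: 13:15-14:55, 16:15-19:00.
Sam ∩ Yuki ∩ Aarav: 13:15-13:35, 16:15-18:05.
So the common availability across everyone is 13:15-13:35, 16:15-18:05.
Summing the common windows: 20 + 110 = 130 minutes.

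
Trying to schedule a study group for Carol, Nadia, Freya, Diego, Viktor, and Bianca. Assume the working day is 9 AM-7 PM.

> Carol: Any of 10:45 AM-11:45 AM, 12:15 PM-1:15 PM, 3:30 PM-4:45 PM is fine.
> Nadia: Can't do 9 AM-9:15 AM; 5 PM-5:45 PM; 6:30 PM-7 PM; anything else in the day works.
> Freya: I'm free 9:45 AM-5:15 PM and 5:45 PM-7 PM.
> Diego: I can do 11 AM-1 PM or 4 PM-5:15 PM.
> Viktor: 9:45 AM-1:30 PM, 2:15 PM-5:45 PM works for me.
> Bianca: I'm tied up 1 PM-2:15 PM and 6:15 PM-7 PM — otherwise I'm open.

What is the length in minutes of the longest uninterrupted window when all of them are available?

45

Carol free: 10:45-11:45, 12:15-13:15, 15:30-16:45.
Nadia free: 09:15-17:00, 17:45-18:30 (invert busy blocks within the working day).
Freya free: 09:45-17:15, 17:45-19:00.
Diego free: 11:00-13:00, 16:00-17:15.
Viktor free: 09:45-13:30, 14:15-17:45.
Bianca free: 09:00-13:00, 14:15-18:15 (invert busy blocks within the working day).
Carol ∩ Nadia: 10:45-11:45, 12:15-13:15, 15:30-16:45.
Carol ∩ Nadia ∩ Freya: 10:45-11:45, 12:15-13:15, 15:30-16:45.
Carol ∩ Nadia ∩ Freya ∩ Diego: 11:00-11:45, 12:15-13:00, 16:00-16:45.
Carol ∩ Nadia ∩ Freya ∩ Diego ∩ Viktor: 11:00-11:45, 12:15-13:00, 16:00-16:45.
Carol ∩ Nadia ∩ Freya ∩ Diego ∩ Viktor ∩ Bianca: 11:00-11:45, 12:15-13:00, 16:00-16:45.
The longest is 11:00-11:45 at 45 minutes.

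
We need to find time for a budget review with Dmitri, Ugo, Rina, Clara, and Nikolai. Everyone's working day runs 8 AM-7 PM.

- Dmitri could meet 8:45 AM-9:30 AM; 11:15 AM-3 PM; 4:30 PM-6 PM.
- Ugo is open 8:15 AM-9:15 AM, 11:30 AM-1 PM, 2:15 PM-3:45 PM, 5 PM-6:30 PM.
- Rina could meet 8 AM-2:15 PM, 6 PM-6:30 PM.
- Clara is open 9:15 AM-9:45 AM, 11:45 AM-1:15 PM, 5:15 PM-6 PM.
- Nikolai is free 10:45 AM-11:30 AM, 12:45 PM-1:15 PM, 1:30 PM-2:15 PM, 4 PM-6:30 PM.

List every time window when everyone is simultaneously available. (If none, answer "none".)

Dmitri ∩ Ugo: 08:45-09:15, 11:30-13:00, 14:15-15:00, 17:00-18:00.
Dmitri ∩ Ugo ∩ Rina: 08:45-09:15, 11:30-13:00.
Dmitri ∩ Ugo ∩ Rina ∩ Clara: 11:45-13:00.
Dmitri ∩ Ugo ∩ Rina ∩ Clara ∩ Nikolai: 12:45-13:00.

12:45-13:00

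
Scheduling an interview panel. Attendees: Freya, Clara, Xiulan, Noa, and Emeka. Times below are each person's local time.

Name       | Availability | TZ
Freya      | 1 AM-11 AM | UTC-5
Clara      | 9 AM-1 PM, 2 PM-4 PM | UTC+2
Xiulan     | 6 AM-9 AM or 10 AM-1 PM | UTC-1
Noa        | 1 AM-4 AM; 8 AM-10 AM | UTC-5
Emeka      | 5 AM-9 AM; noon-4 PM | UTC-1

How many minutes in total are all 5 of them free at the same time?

Freya in UTC: 06:00-16:00 (add 5h to convert from UTC-5).
Clara in UTC: 07:00-11:00, 12:00-14:00 (subtract 2h to convert from UTC+2).
Xiulan in UTC: 07:00-10:00, 11:00-14:00 (add 1h to convert from UTC-1).
Noa in UTC: 06:00-09:00, 13:00-15:00 (add 5h to convert from UTC-5).
Emeka in UTC: 06:00-10:00, 13:00-17:00 (add 1h to convert from UTC-1).
Freya ∩ Clara: 07:00-11:00, 12:00-14:00.
Freya ∩ Clara ∩ Xiulan: 07:00-10:00, 12:00-14:00.
Freya ∩ Clara ∩ Xiulan ∩ Noa: 07:00-09:00, 13:00-14:00.
Freya ∩ Clara ∩ Xiulan ∩ Noa ∩ Emeka: 07:00-09:00, 13:00-14:00.
Summing the common windows: 120 + 60 = 180 minutes.

180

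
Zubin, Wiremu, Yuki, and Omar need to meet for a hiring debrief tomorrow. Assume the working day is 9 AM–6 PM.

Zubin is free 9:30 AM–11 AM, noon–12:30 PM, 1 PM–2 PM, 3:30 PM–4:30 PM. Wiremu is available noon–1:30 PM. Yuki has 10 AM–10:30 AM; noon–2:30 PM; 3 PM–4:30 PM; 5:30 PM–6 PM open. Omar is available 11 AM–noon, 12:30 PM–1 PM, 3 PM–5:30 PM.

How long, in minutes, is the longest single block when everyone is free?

Zubin ∩ Wiremu: 12:00-12:30, 13:00-13:30.
Zubin ∩ Wiremu ∩ Yuki: 12:00-12:30, 13:00-13:30.
Zubin ∩ Wiremu ∩ Yuki ∩ Omar: ∅.
There is no time when everyone is free.
No common window exists, so the longest block is 0 minutes.

0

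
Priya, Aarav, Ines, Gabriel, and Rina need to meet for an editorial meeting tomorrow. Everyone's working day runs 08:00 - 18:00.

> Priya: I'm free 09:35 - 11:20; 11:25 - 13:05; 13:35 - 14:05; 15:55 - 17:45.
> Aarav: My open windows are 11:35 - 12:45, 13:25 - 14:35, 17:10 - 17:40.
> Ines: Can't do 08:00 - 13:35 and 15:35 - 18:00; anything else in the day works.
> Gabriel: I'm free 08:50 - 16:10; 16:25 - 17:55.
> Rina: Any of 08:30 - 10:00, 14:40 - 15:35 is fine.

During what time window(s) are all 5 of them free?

Priya free: 09:35-11:20, 11:25-13:05, 13:35-14:05, 15:55-17:45.
Aarav free: 11:35-12:45, 13:25-14:35, 17:10-17:40.
Ines free: 13:35-15:35 (invert busy blocks within the working day).
Gabriel free: 08:50-16:10, 16:25-17:55.
Rina free: 08:30-10:00, 14:40-15:35.
Priya ∩ Aarav: 11:35-12:45, 13:35-14:05, 17:10-17:40.
Priya ∩ Aarav ∩ Ines: 13:35-14:05.
Priya ∩ Aarav ∩ Ines ∩ Gabriel: 13:35-14:05.
Priya ∩ Aarav ∩ Ines ∩ Gabriel ∩ Rina: ∅.
There is no time when everyone is free.

none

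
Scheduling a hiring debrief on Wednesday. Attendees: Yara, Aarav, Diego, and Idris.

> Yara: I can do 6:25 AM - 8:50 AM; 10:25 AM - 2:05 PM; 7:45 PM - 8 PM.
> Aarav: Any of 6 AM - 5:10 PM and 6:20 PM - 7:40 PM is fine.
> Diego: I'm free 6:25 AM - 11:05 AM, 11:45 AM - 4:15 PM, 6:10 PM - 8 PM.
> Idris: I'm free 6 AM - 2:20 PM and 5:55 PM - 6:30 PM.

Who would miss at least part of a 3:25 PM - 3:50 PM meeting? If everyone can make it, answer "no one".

Yara: not fully free for 15:25-15:50. Aarav: free for 15:25-15:50. Diego: free for 15:25-15:50. Idris: not fully free for 15:25-15:50.

Idris, Yara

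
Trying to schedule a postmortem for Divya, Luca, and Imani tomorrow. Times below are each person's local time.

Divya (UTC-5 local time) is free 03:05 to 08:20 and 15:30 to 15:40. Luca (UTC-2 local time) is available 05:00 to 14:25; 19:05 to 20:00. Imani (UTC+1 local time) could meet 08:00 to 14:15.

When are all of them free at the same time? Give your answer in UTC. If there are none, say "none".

Divya in UTC: 08:05-13:20, 20:30-20:40 (add 5h to convert from UTC-5).
Luca in UTC: 07:00-16:25, 21:05-22:00 (add 2h to convert from UTC-2).
Imani in UTC: 07:00-13:15 (subtract 1h to convert from UTC+1).
Divya ∩ Luca: 08:05-13:20.
Divya ∩ Luca ∩ Imani: 08:05-13:15.
Those are the intersection windows.

08:05-13:15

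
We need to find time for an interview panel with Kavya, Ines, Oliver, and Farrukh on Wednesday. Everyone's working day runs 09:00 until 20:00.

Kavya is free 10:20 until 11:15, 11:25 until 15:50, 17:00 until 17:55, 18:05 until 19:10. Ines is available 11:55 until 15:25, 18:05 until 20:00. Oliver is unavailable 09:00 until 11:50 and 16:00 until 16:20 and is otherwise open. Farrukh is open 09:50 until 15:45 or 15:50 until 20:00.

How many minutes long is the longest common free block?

Kavya free: 10:20-11:15, 11:25-15:50, 17:00-17:55, 18:05-19:10.
Ines free: 11:55-15:25, 18:05-20:00.
Oliver free: 11:50-16:00, 16:20-20:00 (invert busy blocks within the working day).
Farrukh free: 09:50-15:45, 15:50-20:00.
Kavya ∩ Ines: 11:55-15:25, 18:05-19:10.
Kavya ∩ Ines ∩ Oliver: 11:55-15:25, 18:05-19:10.
Kavya ∩ Ines ∩ Oliver ∩ Farrukh: 11:55-15:25, 18:05-19:10.
The longest is 11:55-15:25 at 210 minutes.

210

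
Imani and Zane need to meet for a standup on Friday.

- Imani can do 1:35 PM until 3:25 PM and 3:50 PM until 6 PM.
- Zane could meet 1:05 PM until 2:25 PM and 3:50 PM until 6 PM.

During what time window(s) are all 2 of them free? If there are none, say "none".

13:35-14:25, 15:50-18:00

Imani ∩ Zane: 13:35-14:25, 15:50-18:00.
So the common availability across everyone is 13:35-14:25, 15:50-18:00.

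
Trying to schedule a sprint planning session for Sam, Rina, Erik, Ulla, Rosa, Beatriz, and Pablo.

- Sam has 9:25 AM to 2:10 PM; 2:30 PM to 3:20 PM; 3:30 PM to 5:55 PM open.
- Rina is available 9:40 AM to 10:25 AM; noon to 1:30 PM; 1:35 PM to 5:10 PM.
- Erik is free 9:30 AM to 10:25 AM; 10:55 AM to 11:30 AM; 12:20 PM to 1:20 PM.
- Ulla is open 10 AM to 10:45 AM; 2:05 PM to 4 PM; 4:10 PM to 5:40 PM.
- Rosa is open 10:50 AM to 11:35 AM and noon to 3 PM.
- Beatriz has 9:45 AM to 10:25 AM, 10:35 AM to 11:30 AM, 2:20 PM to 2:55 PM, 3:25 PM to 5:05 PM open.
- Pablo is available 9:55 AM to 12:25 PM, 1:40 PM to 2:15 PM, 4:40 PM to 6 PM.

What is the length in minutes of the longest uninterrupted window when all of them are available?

Sam ∩ Rina: 09:40-10:25, 12:00-13:30, 13:35-14:10, 14:30-15:20, 15:30-17:10.
Sam ∩ Rina ∩ Erik: 09:40-10:25, 12:20-13:20.
Sam ∩ Rina ∩ Erik ∩ Ulla: 10:00-10:25.
Sam ∩ Rina ∩ Erik ∩ Ulla ∩ Rosa: ∅.
Sam ∩ Rina ∩ Erik ∩ Ulla ∩ Rosa ∩ Beatriz: ∅.
Sam ∩ Rina ∩ Erik ∩ Ulla ∩ Rosa ∩ Beatriz ∩ Pablo: ∅.
There is no time when everyone is free.
No common window exists, so the longest block is 0 minutes.

0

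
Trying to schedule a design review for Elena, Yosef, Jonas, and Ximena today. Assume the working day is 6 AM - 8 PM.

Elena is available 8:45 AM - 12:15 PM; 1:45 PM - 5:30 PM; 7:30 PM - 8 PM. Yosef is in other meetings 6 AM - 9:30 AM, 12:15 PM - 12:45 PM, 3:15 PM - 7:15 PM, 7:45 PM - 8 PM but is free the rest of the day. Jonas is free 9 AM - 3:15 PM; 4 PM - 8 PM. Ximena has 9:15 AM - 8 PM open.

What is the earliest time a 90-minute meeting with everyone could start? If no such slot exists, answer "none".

Elena free: 08:45-12:15, 13:45-17:30, 19:30-20:00.
Yosef free: 09:30-12:15, 12:45-15:15, 19:15-19:45 (invert busy blocks within the working day).
Jonas free: 09:00-15:15, 16:00-20:00.
Ximena free: 09:15-20:00.
Elena ∩ Yosef: 09:30-12:15, 13:45-15:15, 19:30-19:45.
Elena ∩ Yosef ∩ Jonas: 09:30-12:15, 13:45-15:15, 19:30-19:45.
Elena ∩ Yosef ∩ Jonas ∩ Ximena: 09:30-12:15, 13:45-15:15, 19:30-19:45.
So the common availability across everyone is 09:30-12:15, 13:45-15:15, 19:30-19:45.
The first common window of at least 90 minutes is 09:30-12:15, so the earliest start is 09:30.

09:30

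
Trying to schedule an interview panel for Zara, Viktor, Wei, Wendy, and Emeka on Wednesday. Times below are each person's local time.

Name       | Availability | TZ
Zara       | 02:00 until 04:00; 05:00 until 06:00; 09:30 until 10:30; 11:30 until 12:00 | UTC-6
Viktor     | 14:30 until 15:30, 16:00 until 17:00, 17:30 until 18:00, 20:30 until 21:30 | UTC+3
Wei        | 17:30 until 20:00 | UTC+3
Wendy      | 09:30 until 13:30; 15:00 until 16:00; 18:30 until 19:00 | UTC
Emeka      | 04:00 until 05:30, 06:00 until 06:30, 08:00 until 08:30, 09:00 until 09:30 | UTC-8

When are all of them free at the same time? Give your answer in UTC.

none

Zara in UTC: 08:00-10:00, 11:00-12:00, 15:30-16:30, 17:30-18:00 (add 6h to convert from UTC-6).
Viktor in UTC: 11:30-12:30, 13:00-14:00, 14:30-15:00, 17:30-18:30 (subtract 3h to convert from UTC+3).
Wei in UTC: 14:30-17:00 (subtract 3h to convert from UTC+3).
Wendy in UTC: 09:30-13:30, 15:00-16:00, 18:30-19:00.
Emeka in UTC: 12:00-13:30, 14:00-14:30, 16:00-16:30, 17:00-17:30 (add 8h to convert from UTC-8).
Zara ∩ Viktor: 11:30-12:00, 17:30-18:00.
Zara ∩ Viktor ∩ Wei: ∅.
Zara ∩ Viktor ∩ Wei ∩ Wendy: ∅.
Zara ∩ Viktor ∩ Wei ∩ Wendy ∩ Emeka: ∅.
There is no time when everyone is free.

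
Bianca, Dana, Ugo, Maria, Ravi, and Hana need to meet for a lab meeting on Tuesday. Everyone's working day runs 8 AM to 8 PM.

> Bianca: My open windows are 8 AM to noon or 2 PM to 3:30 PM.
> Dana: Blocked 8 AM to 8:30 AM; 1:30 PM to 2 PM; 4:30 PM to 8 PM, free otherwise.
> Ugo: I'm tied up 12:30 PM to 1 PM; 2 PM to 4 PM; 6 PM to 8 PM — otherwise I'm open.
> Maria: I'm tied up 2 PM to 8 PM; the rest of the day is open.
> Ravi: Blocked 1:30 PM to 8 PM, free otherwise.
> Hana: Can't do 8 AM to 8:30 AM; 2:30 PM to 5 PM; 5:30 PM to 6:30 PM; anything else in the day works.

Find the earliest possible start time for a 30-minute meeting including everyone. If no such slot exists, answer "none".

Bianca free: 08:00-12:00, 14:00-15:30.
Dana free: 08:30-13:30, 14:00-16:30 (invert busy blocks within the working day).
Ugo free: 08:00-12:30, 13:00-14:00, 16:00-18:00 (invert busy blocks within the working day).
Maria free: 08:00-14:00 (invert busy blocks within the working day).
Ravi free: 08:00-13:30 (invert busy blocks within the working day).
Hana free: 08:30-14:30, 17:00-17:30, 18:30-20:00 (invert busy blocks within the working day).
Bianca ∩ Dana: 08:30-12:00, 14:00-15:30.
Bianca ∩ Dana ∩ Ugo: 08:30-12:00.
Bianca ∩ Dana ∩ Ugo ∩ Maria: 08:30-12:00.
Bianca ∩ Dana ∩ Ugo ∩ Maria ∩ Ravi: 08:30-12:00.
Bianca ∩ Dana ∩ Ugo ∩ Maria ∩ Ravi ∩ Hana: 08:30-12:00.
The first common window of at least 30 minutes is 08:30-12:00, so the earliest start is 08:30.

08:30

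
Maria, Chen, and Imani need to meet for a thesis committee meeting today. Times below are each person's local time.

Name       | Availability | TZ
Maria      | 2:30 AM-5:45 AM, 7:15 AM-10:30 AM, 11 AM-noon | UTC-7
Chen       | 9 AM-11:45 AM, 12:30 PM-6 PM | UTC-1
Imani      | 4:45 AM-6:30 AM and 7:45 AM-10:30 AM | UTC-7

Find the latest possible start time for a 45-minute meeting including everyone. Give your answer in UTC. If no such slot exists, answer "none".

16:45

Maria in UTC: 09:30-12:45, 14:15-17:30, 18:00-19:00 (add 7h to convert from UTC-7).
Chen in UTC: 10:00-12:45, 13:30-19:00 (add 1h to convert from UTC-1).
Imani in UTC: 11:45-13:30, 14:45-17:30 (add 7h to convert from UTC-7).
Maria ∩ Chen: 10:00-12:45, 14:15-17:30, 18:00-19:00.
Maria ∩ Chen ∩ Imani: 11:45-12:45, 14:45-17:30.
The last common window of at least 45 minutes is 14:45-17:30; a 45-minute meeting can start as late as 16:45 and still end by 17:30.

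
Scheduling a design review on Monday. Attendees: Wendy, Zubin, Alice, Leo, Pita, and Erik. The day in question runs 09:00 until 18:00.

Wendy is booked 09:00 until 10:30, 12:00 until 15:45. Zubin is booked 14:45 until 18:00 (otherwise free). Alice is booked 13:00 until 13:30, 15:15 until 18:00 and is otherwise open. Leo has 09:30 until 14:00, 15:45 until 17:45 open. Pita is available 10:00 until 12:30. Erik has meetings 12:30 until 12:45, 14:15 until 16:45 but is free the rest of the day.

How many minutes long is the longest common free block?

90

Wendy free: 10:30-12:00, 15:45-18:00 (invert busy blocks within the working day).
Zubin free: 09:00-14:45 (invert busy blocks within the working day).
Alice free: 09:00-13:00, 13:30-15:15 (invert busy blocks within the working day).
Leo free: 09:30-14:00, 15:45-17:45.
Pita free: 10:00-12:30.
Erik free: 09:00-12:30, 12:45-14:15, 16:45-18:00 (invert busy blocks within the working day).
Wendy ∩ Zubin: 10:30-12:00.
Wendy ∩ Zubin ∩ Alice: 10:30-12:00.
Wendy ∩ Zubin ∩ Alice ∩ Leo: 10:30-12:00.
Wendy ∩ Zubin ∩ Alice ∩ Leo ∩ Pita: 10:30-12:00.
Wendy ∩ Zubin ∩ Alice ∩ Leo ∩ Pita ∩ Erik: 10:30-12:00.
So the common availability across everyone is 10:30-12:00.
The longest is 10:30-12:00 at 90 minutes.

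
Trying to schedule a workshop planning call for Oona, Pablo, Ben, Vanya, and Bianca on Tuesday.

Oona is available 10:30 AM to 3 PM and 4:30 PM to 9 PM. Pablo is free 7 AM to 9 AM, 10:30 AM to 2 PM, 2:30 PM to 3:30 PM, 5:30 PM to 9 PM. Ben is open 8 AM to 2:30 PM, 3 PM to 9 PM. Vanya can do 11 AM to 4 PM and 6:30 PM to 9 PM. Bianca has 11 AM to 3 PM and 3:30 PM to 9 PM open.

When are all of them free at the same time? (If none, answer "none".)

11:00-14:00, 18:30-21:00

Oona ∩ Pablo: 10:30-14:00, 14:30-15:00, 17:30-21:00.
Oona ∩ Pablo ∩ Ben: 10:30-14:00, 17:30-21:00.
Oona ∩ Pablo ∩ Ben ∩ Vanya: 11:00-14:00, 18:30-21:00.
Oona ∩ Pablo ∩ Ben ∩ Vanya ∩ Bianca: 11:00-14:00, 18:30-21:00.
Those are the intersection windows.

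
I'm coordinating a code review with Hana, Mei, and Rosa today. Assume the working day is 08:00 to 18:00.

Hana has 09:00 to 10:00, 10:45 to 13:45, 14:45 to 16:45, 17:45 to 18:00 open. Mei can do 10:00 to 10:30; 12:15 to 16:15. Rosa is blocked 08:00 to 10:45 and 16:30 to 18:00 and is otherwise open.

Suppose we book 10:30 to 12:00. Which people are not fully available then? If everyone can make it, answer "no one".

Hana, Mei, Rosa

Hana free: 09:00-10:00, 10:45-13:45, 14:45-16:45, 17:45-18:00.
Mei free: 10:00-10:30, 12:15-16:15.
Rosa free: 10:45-16:30 (invert busy blocks within the working day).
Hana: not fully free for 10:30-12:00. Mei: not fully free for 10:30-12:00. Rosa: not fully free for 10:30-12:00.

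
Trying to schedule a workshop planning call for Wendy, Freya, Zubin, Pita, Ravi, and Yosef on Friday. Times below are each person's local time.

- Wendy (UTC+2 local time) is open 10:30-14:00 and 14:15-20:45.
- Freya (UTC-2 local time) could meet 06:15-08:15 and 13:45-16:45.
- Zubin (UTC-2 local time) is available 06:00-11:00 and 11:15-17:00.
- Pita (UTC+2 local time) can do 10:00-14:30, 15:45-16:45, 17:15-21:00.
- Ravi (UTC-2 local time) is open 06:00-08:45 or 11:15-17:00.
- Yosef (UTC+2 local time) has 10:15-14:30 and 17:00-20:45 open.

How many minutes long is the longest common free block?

180

Wendy in UTC: 08:30-12:00, 12:15-18:45 (subtract 2h to convert from UTC+2).
Freya in UTC: 08:15-10:15, 15:45-18:45 (add 2h to convert from UTC-2).
Zubin in UTC: 08:00-13:00, 13:15-19:00 (add 2h to convert from UTC-2).
Pita in UTC: 08:00-12:30, 13:45-14:45, 15:15-19:00 (subtract 2h to convert from UTC+2).
Ravi in UTC: 08:00-10:45, 13:15-19:00 (add 2h to convert from UTC-2).
Yosef in UTC: 08:15-12:30, 15:00-18:45 (subtract 2h to convert from UTC+2).
Wendy ∩ Freya: 08:30-10:15, 15:45-18:45.
Wendy ∩ Freya ∩ Zubin: 08:30-10:15, 15:45-18:45.
Wendy ∩ Freya ∩ Zubin ∩ Pita: 08:30-10:15, 15:45-18:45.
Wendy ∩ Freya ∩ Zubin ∩ Pita ∩ Ravi: 08:30-10:15, 15:45-18:45.
Wendy ∩ Freya ∩ Zubin ∩ Pita ∩ Ravi ∩ Yosef: 08:30-10:15, 15:45-18:45.
The longest is 15:45-18:45 at 180 minutes.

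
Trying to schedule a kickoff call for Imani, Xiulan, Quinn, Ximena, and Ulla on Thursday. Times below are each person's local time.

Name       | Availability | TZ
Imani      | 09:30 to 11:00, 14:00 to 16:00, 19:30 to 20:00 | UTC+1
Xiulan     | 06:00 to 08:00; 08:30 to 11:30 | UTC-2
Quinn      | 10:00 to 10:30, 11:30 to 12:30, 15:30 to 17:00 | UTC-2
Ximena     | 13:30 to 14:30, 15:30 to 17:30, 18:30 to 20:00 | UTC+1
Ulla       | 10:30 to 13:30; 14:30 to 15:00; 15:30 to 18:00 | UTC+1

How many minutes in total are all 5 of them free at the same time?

0

Imani in UTC: 08:30-10:00, 13:00-15:00, 18:30-19:00 (subtract 1h to convert from UTC+1).
Xiulan in UTC: 08:00-10:00, 10:30-13:30 (add 2h to convert from UTC-2).
Quinn in UTC: 12:00-12:30, 13:30-14:30, 17:30-19:00 (add 2h to convert from UTC-2).
Ximena in UTC: 12:30-13:30, 14:30-16:30, 17:30-19:00 (subtract 1h to convert from UTC+1).
Ulla in UTC: 09:30-12:30, 13:30-14:00, 14:30-17:00 (subtract 1h to convert from UTC+1).
Imani ∩ Xiulan: 08:30-10:00, 13:00-13:30.
Imani ∩ Xiulan ∩ Quinn: ∅.
Imani ∩ Xiulan ∩ Quinn ∩ Ximena: ∅.
Imani ∩ Xiulan ∩ Quinn ∩ Ximena ∩ Ulla: ∅.
There is no time when everyone is free.
There is no common window, so the total is 0 minutes.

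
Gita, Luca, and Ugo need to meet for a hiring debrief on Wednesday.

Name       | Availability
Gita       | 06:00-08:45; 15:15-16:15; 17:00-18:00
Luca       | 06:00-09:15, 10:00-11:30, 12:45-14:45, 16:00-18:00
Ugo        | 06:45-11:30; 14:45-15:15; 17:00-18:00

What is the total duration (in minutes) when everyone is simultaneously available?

180

Gita ∩ Luca: 06:00-08:45, 16:00-16:15, 17:00-18:00.
Gita ∩ Luca ∩ Ugo: 06:45-08:45, 17:00-18:00.
Summing the common windows: 120 + 60 = 180 minutes.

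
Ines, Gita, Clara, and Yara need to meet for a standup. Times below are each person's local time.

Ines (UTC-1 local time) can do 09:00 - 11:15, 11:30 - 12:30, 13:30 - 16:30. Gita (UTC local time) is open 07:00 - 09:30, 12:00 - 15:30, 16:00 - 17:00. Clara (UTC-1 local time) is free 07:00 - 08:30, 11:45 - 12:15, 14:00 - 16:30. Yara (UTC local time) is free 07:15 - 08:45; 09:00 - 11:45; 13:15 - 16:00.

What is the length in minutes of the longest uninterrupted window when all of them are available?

30

Ines in UTC: 10:00-12:15, 12:30-13:30, 14:30-17:30 (add 1h to convert from UTC-1).
Gita in UTC: 07:00-09:30, 12:00-15:30, 16:00-17:00.
Clara in UTC: 08:00-09:30, 12:45-13:15, 15:00-17:30 (add 1h to convert from UTC-1).
Yara in UTC: 07:15-08:45, 09:00-11:45, 13:15-16:00.
Ines ∩ Gita: 12:00-12:15, 12:30-13:30, 14:30-15:30, 16:00-17:00.
Ines ∩ Gita ∩ Clara: 12:45-13:15, 15:00-15:30, 16:00-17:00.
Ines ∩ Gita ∩ Clara ∩ Yara: 15:00-15:30.
The longest is 15:00-15:30 at 30 minutes.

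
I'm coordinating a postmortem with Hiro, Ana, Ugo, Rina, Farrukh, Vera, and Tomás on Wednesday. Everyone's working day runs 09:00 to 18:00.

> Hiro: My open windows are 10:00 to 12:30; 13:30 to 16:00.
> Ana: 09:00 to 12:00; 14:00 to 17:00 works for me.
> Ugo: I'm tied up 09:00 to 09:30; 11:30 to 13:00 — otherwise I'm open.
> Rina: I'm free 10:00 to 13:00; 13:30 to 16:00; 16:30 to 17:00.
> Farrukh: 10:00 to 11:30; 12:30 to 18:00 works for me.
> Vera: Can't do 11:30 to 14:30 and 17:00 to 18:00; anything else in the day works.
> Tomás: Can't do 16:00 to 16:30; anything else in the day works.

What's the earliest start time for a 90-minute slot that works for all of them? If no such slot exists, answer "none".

10:00

Hiro free: 10:00-12:30, 13:30-16:00.
Ana free: 09:00-12:00, 14:00-17:00.
Ugo free: 09:30-11:30, 13:00-18:00 (invert busy blocks within the working day).
Rina free: 10:00-13:00, 13:30-16:00, 16:30-17:00.
Farrukh free: 10:00-11:30, 12:30-18:00.
Vera free: 09:00-11:30, 14:30-17:00 (invert busy blocks within the working day).
Tomás free: 09:00-16:00, 16:30-18:00 (invert busy blocks within the working day).
Hiro ∩ Ana: 10:00-12:00, 14:00-16:00.
Hiro ∩ Ana ∩ Ugo: 10:00-11:30, 14:00-16:00.
Hiro ∩ Ana ∩ Ugo ∩ Rina: 10:00-11:30, 14:00-16:00.
Hiro ∩ Ana ∩ Ugo ∩ Rina ∩ Farrukh: 10:00-11:30, 14:00-16:00.
Hiro ∩ Ana ∩ Ugo ∩ Rina ∩ Farrukh ∩ Vera: 10:00-11:30, 14:30-16:00.
Hiro ∩ Ana ∩ Ugo ∩ Rina ∩ Farrukh ∩ Vera ∩ Tomás: 10:00-11:30, 14:30-16:00.
So the common availability across everyone is 10:00-11:30, 14:30-16:00.
The first common window of at least 90 minutes is 10:00-11:30, so the earliest start is 10:00.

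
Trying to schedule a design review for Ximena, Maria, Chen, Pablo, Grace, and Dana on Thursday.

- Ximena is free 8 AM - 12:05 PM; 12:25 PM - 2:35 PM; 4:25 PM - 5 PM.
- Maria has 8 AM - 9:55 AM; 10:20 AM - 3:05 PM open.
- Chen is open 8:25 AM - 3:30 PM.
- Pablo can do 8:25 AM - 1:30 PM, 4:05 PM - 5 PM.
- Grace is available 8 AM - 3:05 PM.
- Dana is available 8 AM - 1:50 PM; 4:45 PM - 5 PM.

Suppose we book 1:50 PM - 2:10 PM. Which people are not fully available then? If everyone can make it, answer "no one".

Dana, Pablo

Ximena: free for 13:50-14:10. Maria: free for 13:50-14:10. Chen: free for 13:50-14:10. Pablo: not fully free for 13:50-14:10. Grace: free for 13:50-14:10. Dana: not fully free for 13:50-14:10.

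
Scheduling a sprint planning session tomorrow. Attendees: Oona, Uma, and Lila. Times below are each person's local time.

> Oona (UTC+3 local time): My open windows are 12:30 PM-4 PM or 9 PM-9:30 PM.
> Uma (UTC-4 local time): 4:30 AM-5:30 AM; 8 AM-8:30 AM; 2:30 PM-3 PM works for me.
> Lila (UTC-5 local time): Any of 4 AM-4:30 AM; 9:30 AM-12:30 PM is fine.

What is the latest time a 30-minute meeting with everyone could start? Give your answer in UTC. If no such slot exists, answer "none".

none

Oona in UTC: 09:30-13:00, 18:00-18:30 (subtract 3h to convert from UTC+3).
Uma in UTC: 08:30-09:30, 12:00-12:30, 18:30-19:00 (add 4h to convert from UTC-4).
Lila in UTC: 09:00-09:30, 14:30-17:30 (add 5h to convert from UTC-5).
Oona ∩ Uma: 12:00-12:30.
Oona ∩ Uma ∩ Lila: ∅.
There is no time when everyone is free.
No common window is at least 30 minutes long.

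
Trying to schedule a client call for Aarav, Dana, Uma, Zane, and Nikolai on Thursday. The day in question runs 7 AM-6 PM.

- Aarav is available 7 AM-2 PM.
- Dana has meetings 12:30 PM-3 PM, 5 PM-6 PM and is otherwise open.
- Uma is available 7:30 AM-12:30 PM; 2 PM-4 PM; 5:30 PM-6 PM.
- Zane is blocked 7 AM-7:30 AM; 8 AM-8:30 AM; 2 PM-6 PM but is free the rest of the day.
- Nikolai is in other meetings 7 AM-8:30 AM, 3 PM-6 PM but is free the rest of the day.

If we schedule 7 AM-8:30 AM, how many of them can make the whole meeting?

Aarav free: 07:00-14:00.
Dana free: 07:00-12:30, 15:00-17:00 (invert busy blocks within the working day).
Uma free: 07:30-12:30, 14:00-16:00, 17:30-18:00.
Zane free: 07:30-08:00, 08:30-14:00 (invert busy blocks within the working day).
Nikolai free: 08:30-15:00 (invert busy blocks within the working day).
Aarav and Dana can make the full 07:00-08:30 slot — that's 2.

2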